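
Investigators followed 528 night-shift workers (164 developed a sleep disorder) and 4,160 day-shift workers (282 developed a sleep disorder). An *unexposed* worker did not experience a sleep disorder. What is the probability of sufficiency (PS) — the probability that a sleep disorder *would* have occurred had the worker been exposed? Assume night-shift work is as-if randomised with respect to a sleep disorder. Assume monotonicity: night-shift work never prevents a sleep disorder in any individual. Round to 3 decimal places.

p₁ = P(outcome | exposed) = 164/528 = 0.31061
p₀ = P(outcome | unexposed) = 282/4160 = 0.067788
Under exogeneity and monotonicity, PS = (p₁ − p₀) / (1 − p₀).
PS = (0.31061 − 0.067788) / (1 − 0.067788) = 0.24282 / 0.93221 ≈ 0.2605

PS ≈ 0.260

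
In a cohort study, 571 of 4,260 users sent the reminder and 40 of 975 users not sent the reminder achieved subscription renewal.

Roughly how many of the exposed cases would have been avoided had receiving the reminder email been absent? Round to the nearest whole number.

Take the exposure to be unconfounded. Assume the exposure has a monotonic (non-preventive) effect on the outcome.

about 396 cases

p₁ = P(outcome | exposed) = 571/4260 = 0.13404
p₀ = P(outcome | unexposed) = 40/975 = 0.041026
PN = (p₁ − p₀)/p₁ = (0.13404 − 0.041026) / 0.13404 ≈ 0.69392.
Attributable cases ≈ PN × (exposed cases) = 0.69392 × 571 ≈ 396.23.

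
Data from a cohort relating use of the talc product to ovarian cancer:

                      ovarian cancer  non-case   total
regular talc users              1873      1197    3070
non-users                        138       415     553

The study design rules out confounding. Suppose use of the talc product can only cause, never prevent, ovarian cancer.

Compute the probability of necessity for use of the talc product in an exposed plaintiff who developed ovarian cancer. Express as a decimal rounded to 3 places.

p₁ = P(outcome | exposed) = 1873/3070 = 0.6101
p₀ = P(outcome | unexposed) = 138/553 = 0.24955
Under exogeneity and monotonicity, PN = (p₁ − p₀)/p₁.
PN = (0.6101 − 0.24955) / 0.6101 ≈ 0.5910

PN ≈ 0.591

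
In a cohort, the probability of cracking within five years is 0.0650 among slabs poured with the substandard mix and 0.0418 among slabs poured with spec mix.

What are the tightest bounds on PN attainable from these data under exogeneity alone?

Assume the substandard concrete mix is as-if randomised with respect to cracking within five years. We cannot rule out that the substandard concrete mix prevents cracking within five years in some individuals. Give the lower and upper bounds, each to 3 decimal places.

Let p₁ = 0.065, p₀ = 0.0418.
Under exogeneity alone the bounds on PN are max{0,(p₁−p₀)/p₁} ≤ PN ≤ min{1,(1−p₀)/p₁}.
  lower = (p₁ − p₀)/p₁ = 0.0232 / 0.065 ≈ 0.3569
  upper = min{1, (1 − p₀)/p₁} = 0.9582 / 0.065 ≈ 14.7415 → capped at 1

0.357 ≤ PN ≤ 1.000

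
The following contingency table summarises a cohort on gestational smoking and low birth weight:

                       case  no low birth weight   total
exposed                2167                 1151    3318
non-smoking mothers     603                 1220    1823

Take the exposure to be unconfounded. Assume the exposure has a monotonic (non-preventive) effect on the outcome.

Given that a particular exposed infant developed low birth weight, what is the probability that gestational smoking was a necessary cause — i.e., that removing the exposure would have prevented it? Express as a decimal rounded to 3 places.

PN ≈ 0.494

p₁ = P(outcome | exposed) = 2167/3318 = 0.6531
p₀ = P(outcome | unexposed) = 603/1823 = 0.33077
Under exogeneity and monotonicity, PN = (p₁ − p₀) / p₁.
PN = (0.6531 − 0.33077) / 0.6531 = 0.32233 / 0.6531 ≈ 0.4935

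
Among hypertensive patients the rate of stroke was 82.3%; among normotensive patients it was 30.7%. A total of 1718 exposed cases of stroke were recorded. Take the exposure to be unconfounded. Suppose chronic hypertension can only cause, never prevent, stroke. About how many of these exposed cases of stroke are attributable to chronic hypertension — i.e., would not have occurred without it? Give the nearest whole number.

p₁ = 0.823, p₀ = 0.307.
PN = (p₁ − p₀)/p₁ = (0.823 − 0.307) / 0.823 ≈ 0.62697.
Attributable cases ≈ PN × (exposed cases) = 0.62697 × 1718 ≈ 1077.14.

about 1077 cases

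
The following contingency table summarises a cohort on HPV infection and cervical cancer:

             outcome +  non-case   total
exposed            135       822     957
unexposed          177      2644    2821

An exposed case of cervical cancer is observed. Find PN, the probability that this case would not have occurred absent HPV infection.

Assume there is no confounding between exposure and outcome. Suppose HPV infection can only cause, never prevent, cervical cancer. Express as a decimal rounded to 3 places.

PN ≈ 0.555

p₁ = P(outcome | exposed) = 135/957 = 0.14107
p₀ = P(outcome | unexposed) = 177/2821 = 0.062744
Under exogeneity and monotonicity, PN = (p₁ − p₀)/p₁.
PN = (0.14107 − 0.062744) / 0.14107 ≈ 0.5552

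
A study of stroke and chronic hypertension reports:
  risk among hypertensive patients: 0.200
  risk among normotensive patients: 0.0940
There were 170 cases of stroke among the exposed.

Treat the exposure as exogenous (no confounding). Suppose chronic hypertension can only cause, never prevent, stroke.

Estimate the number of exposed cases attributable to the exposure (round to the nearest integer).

about 90 cases

Let p₁ = 0.2, p₀ = 0.094.
PN = (p₁ − p₀)/p₁ = (0.2 − 0.094) / 0.2 ≈ 0.53000.
Attributable cases ≈ PN × (exposed cases) = 0.53000 × 170 ≈ 90.10.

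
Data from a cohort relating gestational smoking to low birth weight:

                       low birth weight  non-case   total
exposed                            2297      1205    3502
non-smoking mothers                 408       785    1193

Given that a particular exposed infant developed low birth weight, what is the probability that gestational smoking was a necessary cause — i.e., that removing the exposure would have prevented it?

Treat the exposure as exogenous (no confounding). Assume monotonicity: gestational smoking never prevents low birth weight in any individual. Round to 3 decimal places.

p₁ = P(outcome | exposed) = 2297/3502 = 0.65591
p₀ = P(outcome | unexposed) = 408/1193 = 0.34199
Under exogeneity and monotonicity, PN = (p₁ − p₀) / p₁.
PN = (0.65591 − 0.34199) / 0.65591 = 0.31392 / 0.65591 ≈ 0.4786

PN ≈ 0.479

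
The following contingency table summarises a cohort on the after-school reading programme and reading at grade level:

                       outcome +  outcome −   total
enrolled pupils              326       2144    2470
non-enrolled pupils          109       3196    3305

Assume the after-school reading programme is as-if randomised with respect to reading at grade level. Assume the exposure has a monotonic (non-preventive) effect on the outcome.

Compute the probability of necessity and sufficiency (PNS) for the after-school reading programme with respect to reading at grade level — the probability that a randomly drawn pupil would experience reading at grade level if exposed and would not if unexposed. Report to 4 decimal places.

p₁ = P(outcome | exposed) = 326/2470 = 0.13198
p₀ = P(outcome | unexposed) = 109/3305 = 0.03298
Under exogeneity and monotonicity, PNS = p₁ − p₀.
PNS = 0.13198 − 0.03298 = 0.099003

PNS ≈ 0.0990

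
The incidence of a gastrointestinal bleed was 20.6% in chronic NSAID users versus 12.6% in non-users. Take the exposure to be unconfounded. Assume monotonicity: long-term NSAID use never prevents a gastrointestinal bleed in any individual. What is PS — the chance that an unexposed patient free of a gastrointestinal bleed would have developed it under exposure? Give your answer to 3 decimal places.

PS ≈ 0.092

p₁ = 0.206, p₀ = 0.126.
Under exogeneity and monotonicity, PS = (p₁ − p₀) / (1 − p₀).
PS = (0.206 − 0.126) / (1 − 0.126) = 0.08 / 0.874 ≈ 0.0915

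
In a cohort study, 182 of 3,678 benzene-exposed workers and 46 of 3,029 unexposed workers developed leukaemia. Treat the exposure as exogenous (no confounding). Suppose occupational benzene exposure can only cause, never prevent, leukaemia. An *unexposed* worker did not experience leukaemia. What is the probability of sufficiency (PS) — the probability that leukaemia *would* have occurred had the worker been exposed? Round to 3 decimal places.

p₁ = P(outcome | exposed) = 182/3678 = 0.049483
p₀ = P(outcome | unexposed) = 46/3029 = 0.015187
Under exogeneity and monotonicity, PS = (p₁ − p₀) / (1 − p₀).
PS = (0.049483 − 0.015187) / (1 − 0.015187) = 0.034297 / 0.98481 ≈ 0.0348

PS ≈ 0.035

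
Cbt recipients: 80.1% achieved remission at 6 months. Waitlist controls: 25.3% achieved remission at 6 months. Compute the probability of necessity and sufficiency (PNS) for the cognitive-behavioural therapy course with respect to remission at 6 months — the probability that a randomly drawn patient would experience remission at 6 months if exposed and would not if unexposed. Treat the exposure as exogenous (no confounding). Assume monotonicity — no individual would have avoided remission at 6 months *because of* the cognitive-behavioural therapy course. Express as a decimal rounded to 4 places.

PNS ≈ 0.5480

p₁ = 0.801, p₀ = 0.253.
Under exogeneity and monotonicity, PNS = p₁ − p₀.
PNS = 0.801 − 0.253 = 0.548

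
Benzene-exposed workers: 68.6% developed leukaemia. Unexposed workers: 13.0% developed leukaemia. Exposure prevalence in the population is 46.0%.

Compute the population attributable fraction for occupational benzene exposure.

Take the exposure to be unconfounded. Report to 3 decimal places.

PAF ≈ 0.663

p₁ = 0.686, p₀ = 0.13.
Overall risk P(Y=1) = π·p₁ + (1−π)·p₀ = 0.46×0.686 + 0.54×0.13 = 0.38576.
Under exogeneity, PAF = [P(Y=1) − p₀] / P(Y=1).
PAF = (0.38576 − 0.13) / 0.38576 ≈ 0.6630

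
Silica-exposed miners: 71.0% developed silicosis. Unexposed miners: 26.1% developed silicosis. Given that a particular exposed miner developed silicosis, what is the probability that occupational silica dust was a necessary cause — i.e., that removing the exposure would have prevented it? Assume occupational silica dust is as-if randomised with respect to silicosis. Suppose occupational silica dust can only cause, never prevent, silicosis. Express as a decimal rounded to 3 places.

PN ≈ 0.632

p₁ = 0.71, p₀ = 0.261.
Under exogeneity and monotonicity, PN = (p₁ − p₀) / p₁.
PN = (0.71 − 0.261) / 0.71 = 0.449 / 0.71 ≈ 0.6324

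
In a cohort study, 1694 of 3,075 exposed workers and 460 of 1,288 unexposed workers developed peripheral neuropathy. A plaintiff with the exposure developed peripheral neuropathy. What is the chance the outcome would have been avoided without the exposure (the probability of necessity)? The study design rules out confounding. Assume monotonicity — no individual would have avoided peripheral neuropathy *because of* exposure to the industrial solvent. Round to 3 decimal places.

PN ≈ 0.352

p₁ = P(outcome | exposed) = 1694/3075 = 0.55089
p₀ = P(outcome | unexposed) = 460/1288 = 0.35714
Under exogeneity and monotonicity, PN = (p₁ − p₀) / p₁.
PN = (0.55089 − 0.35714) / 0.55089 = 0.19375 / 0.55089 ≈ 0.3517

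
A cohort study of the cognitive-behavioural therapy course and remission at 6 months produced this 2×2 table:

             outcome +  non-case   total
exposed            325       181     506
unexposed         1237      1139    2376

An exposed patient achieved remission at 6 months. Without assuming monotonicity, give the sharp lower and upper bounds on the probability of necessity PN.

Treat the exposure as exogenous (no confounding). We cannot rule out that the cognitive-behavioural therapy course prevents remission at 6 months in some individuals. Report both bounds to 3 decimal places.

0.189 ≤ PN ≤ 0.746

p₁ = P(outcome | exposed) = 325/506 = 0.64229
p₀ = P(outcome | unexposed) = 1237/2376 = 0.52062
Under exogeneity alone the bounds on PN are max{0,(p₁−p₀)/p₁} ≤ PN ≤ min{1,(1−p₀)/p₁}.
  lower = (p₁ − p₀)/p₁ = 0.12167 / 0.64229 ≈ 0.1894
  upper = min{1, (1 − p₀)/p₁} = 0.47938 / 0.64229 ≈ 0.7464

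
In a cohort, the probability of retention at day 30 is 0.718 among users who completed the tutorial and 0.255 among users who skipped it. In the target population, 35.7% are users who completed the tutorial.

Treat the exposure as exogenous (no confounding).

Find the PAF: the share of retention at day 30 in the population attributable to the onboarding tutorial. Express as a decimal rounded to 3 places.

Let p₁ = 0.718, p₀ = 0.255.
Overall risk P(Y=1) = π·p₁ + (1−π)·p₀ = 0.357×0.718 + 0.643×0.255 = 0.42029.
Under exogeneity, PAF = [P(Y=1) − p₀] / P(Y=1).
PAF = (0.42029 − 0.255) / 0.42029 ≈ 0.3933

PAF ≈ 0.393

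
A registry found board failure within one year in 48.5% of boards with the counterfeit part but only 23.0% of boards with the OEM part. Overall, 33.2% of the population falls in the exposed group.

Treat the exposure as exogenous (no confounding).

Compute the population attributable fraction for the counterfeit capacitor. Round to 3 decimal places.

p₁ = 0.485, p₀ = 0.23.
Overall risk P(Y=1) = π·p₁ + (1−π)·p₀ = 0.332×0.485 + 0.668×0.23 = 0.31466.
Under exogeneity, PAF = [P(Y=1) − p₀] / P(Y=1).
PAF = (0.31466 − 0.23) / 0.31466 ≈ 0.2691

PAF ≈ 0.269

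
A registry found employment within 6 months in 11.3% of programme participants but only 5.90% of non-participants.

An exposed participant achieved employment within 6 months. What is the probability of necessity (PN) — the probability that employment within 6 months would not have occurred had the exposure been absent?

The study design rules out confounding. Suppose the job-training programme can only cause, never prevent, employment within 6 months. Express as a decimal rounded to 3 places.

p₁ = 0.113, p₀ = 0.059.
Under exogeneity and monotonicity, PN = (p₁ − p₀) / p₁.
PN = (0.113 − 0.059) / 0.113 = 0.054 / 0.113 ≈ 0.4779

PN ≈ 0.478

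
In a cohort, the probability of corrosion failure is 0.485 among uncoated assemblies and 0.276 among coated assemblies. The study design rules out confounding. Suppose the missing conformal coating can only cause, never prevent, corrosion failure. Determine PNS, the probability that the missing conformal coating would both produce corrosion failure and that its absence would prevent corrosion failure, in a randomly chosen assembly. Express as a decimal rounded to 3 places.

PNS ≈ 0.209

Let p₁ = 0.485, p₀ = 0.276.
Under exogeneity and monotonicity, PNS = p₁ − p₀.
PNS = 0.485 − 0.276 = 0.209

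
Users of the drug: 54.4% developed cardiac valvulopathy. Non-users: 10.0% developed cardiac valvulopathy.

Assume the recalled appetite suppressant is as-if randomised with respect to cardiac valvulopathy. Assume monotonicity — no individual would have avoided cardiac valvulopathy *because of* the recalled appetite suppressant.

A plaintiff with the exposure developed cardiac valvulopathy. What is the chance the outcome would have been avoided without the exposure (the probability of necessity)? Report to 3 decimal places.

PN ≈ 0.816

p₁ = 0.544, p₀ = 0.1.
Under exogeneity and monotonicity, PN = (p₁ − p₀) / p₁.
PN = (0.544 − 0.1) / 0.544 = 0.444 / 0.544 ≈ 0.8162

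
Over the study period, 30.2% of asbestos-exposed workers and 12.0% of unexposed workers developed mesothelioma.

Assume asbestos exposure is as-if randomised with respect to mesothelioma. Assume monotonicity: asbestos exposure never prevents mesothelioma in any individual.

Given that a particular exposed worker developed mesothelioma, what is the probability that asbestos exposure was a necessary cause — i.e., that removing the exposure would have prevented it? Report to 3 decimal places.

PN ≈ 0.603

p₁ = 0.302, p₀ = 0.12.
Under exogeneity and monotonicity, PN = (p₁ − p₀) / p₁.
PN = (0.302 − 0.12) / 0.302 = 0.182 / 0.302 ≈ 0.6026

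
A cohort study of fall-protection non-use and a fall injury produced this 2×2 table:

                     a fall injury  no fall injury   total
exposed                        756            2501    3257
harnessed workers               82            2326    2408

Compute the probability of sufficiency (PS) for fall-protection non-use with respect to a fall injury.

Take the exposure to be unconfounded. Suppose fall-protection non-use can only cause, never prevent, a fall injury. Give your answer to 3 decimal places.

p₁ = P(outcome | exposed) = 756/3257 = 0.23212
p₀ = P(outcome | unexposed) = 82/2408 = 0.034053
Under exogeneity and monotonicity, PS = (p₁ − p₀) / (1 − p₀).
PS = (0.23212 − 0.034053) / (1 − 0.034053) = 0.19806 / 0.96595 ≈ 0.2050

PS ≈ 0.205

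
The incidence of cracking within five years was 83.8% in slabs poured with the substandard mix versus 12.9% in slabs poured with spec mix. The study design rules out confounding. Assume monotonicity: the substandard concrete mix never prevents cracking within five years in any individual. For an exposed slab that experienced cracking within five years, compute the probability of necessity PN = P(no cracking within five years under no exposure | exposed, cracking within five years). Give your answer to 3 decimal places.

p₁ = 0.838, p₀ = 0.129.
Under exogeneity and monotonicity, PN = (p₁ − p₀) / p₁.
PN = (0.838 − 0.129) / 0.838 = 0.709 / 0.838 ≈ 0.8461

PN ≈ 0.846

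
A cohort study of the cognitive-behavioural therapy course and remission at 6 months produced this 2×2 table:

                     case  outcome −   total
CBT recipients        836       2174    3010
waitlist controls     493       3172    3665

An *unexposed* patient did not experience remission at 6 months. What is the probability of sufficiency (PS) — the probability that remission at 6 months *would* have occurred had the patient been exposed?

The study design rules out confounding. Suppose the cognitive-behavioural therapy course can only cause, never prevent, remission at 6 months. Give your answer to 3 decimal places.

PS ≈ 0.165

p₁ = P(outcome | exposed) = 836/3010 = 0.27774
p₀ = P(outcome | unexposed) = 493/3665 = 0.13452
Under exogeneity and monotonicity, PS = (p₁ − p₀)/(1 − p₀).
PS = (0.27774 − 0.13452) / 0.86548 ≈ 0.1655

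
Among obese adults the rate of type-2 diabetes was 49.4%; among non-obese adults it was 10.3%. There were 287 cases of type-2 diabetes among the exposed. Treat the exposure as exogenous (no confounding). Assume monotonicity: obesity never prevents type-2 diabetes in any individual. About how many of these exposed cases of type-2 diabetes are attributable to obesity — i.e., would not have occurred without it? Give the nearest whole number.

p₁ = 0.494, p₀ = 0.103.
PN = (p₁ − p₀)/p₁ = (0.494 − 0.103) / 0.494 ≈ 0.79150.
Attributable cases ≈ PN × (exposed cases) = 0.79150 × 287 ≈ 227.16.

about 227 cases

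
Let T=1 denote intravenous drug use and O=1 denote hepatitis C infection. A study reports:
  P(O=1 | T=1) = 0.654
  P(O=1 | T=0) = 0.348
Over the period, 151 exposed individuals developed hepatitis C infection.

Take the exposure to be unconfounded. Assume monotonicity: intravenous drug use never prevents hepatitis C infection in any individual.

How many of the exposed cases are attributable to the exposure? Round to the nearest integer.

Let p₁ = 0.654, p₀ = 0.348.
PN = (p₁ − p₀)/p₁ = (0.654 − 0.348) / 0.654 ≈ 0.46789.
Attributable cases ≈ PN × (exposed cases) = 0.46789 × 151 ≈ 70.65.

about 71 cases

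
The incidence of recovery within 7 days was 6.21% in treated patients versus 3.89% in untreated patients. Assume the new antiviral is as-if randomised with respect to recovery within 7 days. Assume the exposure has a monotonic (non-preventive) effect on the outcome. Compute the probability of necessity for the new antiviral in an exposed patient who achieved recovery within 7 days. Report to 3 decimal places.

p₁ = 0.0621, p₀ = 0.0389.
Under exogeneity and monotonicity, PN = (p₁ − p₀) / p₁.
PN = (0.0621 − 0.0389) / 0.0621 = 0.0232 / 0.0621 ≈ 0.3736

PN ≈ 0.374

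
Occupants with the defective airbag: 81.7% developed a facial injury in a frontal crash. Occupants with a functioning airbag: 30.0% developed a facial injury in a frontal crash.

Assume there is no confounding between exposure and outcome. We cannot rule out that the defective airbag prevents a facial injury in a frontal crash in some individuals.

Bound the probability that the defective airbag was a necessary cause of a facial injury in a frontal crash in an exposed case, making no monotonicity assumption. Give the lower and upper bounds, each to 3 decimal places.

0.633 ≤ PN ≤ 0.857

p₁ = 0.817, p₀ = 0.3.
Under exogeneity alone the bounds on PN are max{0,(p₁−p₀)/p₁} ≤ PN ≤ min{1,(1−p₀)/p₁}.
  lower = (p₁ − p₀)/p₁ = 0.517 / 0.817 ≈ 0.6328
  upper = min{1, (1 − p₀)/p₁} = 0.7 / 0.817 ≈ 0.8568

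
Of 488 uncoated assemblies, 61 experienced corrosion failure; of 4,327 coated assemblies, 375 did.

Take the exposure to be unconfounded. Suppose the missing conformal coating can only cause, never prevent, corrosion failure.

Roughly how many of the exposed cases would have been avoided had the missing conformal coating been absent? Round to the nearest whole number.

p₁ = P(outcome | exposed) = 61/488 = 0.125
p₀ = P(outcome | unexposed) = 375/4327 = 0.086665
PN = (p₁ − p₀)/p₁ = (0.125 − 0.086665) / 0.125 ≈ 0.30668.
Attributable cases ≈ PN × (exposed cases) = 0.30668 × 61 ≈ 18.71.

about 19 cases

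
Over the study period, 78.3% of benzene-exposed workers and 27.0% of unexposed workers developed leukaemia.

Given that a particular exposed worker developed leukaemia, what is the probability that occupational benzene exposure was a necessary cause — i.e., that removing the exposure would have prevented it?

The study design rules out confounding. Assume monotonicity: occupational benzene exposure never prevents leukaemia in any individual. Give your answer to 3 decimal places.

p₁ = 0.783, p₀ = 0.27.
Under exogeneity and monotonicity, PN = (p₁ − p₀) / p₁.
PN = (0.783 − 0.27) / 0.783 = 0.513 / 0.783 ≈ 0.6552

PN ≈ 0.655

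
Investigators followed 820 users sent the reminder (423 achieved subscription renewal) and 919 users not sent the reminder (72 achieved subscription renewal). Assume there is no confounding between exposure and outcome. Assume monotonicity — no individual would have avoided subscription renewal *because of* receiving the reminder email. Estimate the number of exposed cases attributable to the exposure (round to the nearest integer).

p₁ = P(outcome | exposed) = 423/820 = 0.51585
p₀ = P(outcome | unexposed) = 72/919 = 0.078346
PN = (p₁ − p₀)/p₁ = (0.51585 − 0.078346) / 0.51585 ≈ 0.84812.
Attributable cases ≈ PN × (exposed cases) = 0.84812 × 423 ≈ 358.76.

about 359 cases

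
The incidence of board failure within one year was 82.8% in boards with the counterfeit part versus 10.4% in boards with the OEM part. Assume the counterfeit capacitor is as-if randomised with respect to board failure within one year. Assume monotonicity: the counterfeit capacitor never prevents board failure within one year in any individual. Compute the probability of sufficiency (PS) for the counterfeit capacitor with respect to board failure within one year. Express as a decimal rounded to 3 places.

p₁ = 0.828, p₀ = 0.104.
Under exogeneity and monotonicity, PS = (p₁ − p₀) / (1 − p₀).
PS = (0.828 − 0.104) / (1 − 0.104) = 0.724 / 0.896 ≈ 0.8080

PS ≈ 0.808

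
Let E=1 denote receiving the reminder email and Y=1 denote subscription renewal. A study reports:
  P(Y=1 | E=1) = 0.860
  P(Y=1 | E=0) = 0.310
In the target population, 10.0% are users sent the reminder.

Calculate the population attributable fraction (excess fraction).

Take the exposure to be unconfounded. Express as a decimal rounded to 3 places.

Let p₁ = 0.86, p₀ = 0.31.
Overall risk P(Y=1) = π·p₁ + (1−π)·p₀ = 0.1×0.86 + 0.9×0.31 = 0.365.
Under exogeneity, PAF = [P(Y=1) − p₀] / P(Y=1).
PAF = (0.365 − 0.31) / 0.365 ≈ 0.1507

PAF ≈ 0.151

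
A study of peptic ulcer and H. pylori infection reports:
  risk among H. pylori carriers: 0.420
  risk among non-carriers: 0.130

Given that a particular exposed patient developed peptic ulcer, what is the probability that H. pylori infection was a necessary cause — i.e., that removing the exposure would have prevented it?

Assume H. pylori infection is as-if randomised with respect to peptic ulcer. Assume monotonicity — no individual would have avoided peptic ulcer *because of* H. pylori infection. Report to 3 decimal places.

PN ≈ 0.690

Let p₁ = 0.42, p₀ = 0.13.
Under exogeneity and monotonicity, PN = (p₁ − p₀) / p₁.
PN = (0.42 − 0.13) / 0.42 = 0.29 / 0.42 ≈ 0.6905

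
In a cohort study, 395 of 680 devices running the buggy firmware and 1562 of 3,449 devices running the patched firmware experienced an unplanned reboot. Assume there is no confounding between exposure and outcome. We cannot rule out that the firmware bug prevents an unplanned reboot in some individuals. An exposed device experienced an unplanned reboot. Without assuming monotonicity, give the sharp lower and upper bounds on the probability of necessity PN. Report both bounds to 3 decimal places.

p₁ = P(outcome | exposed) = 395/680 = 0.58088
p₀ = P(outcome | unexposed) = 1562/3449 = 0.45288
Under exogeneity alone the bounds on PN are max{0,(p₁−p₀)/p₁} ≤ PN ≤ min{1,(1−p₀)/p₁}.
  lower = (p₁ − p₀)/p₁ = 0.128 / 0.58088 ≈ 0.2204
  upper = min{1, (1 − p₀)/p₁} = 0.54712 / 0.58088 ≈ 0.9419

0.220 ≤ PN ≤ 0.942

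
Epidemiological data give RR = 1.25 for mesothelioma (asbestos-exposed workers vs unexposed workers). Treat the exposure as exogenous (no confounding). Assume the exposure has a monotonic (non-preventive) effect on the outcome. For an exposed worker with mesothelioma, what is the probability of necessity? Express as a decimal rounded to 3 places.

Under exogeneity and monotonicity, PN = (RR − 1) / RR = 1 − 1/RR.
PN = (1.25 − 1) / 1.25 = 0.25 / 1.25 ≈ 0.2000

PN ≈ 0.200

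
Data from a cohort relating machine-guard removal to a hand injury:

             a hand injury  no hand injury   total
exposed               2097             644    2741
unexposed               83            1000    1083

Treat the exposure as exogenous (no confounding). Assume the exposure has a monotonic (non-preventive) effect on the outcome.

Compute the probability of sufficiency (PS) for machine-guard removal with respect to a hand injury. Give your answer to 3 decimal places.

PS ≈ 0.746

p₁ = P(outcome | exposed) = 2097/2741 = 0.76505
p₀ = P(outcome | unexposed) = 83/1083 = 0.076639
Under exogeneity and monotonicity, PS = (p₁ − p₀)/(1 − p₀).
PS = (0.76505 − 0.076639) / 0.92336 ≈ 0.7455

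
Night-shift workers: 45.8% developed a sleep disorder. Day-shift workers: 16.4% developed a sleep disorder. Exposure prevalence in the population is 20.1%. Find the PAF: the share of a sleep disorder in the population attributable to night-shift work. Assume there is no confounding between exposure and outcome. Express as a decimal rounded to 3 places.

PAF ≈ 0.265

p₁ = 0.458, p₀ = 0.164.
Overall risk P(Y=1) = π·p₁ + (1−π)·p₀ = 0.201×0.458 + 0.799×0.164 = 0.22309.
Under exogeneity, PAF = [P(Y=1) − p₀] / P(Y=1).
PAF = (0.22309 − 0.164) / 0.22309 ≈ 0.2649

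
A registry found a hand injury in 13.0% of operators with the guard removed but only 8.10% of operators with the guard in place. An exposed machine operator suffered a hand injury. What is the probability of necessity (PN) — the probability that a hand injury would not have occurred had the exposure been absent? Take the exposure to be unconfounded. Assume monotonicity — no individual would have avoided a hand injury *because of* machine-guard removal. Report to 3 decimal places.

p₁ = 0.13, p₀ = 0.081.
Under exogeneity and monotonicity, PN = (p₁ − p₀) / p₁.
PN = (0.13 − 0.081) / 0.13 = 0.049 / 0.13 ≈ 0.3769

PN ≈ 0.377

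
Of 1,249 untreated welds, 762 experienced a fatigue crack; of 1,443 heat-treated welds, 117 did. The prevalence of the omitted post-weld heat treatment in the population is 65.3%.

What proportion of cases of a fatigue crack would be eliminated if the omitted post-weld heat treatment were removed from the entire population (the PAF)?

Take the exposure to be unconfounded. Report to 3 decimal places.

p₁ = P(outcome | exposed) = 762/1249 = 0.61009
p₀ = P(outcome | unexposed) = 117/1443 = 0.081081
Overall risk P(Y=1) = π·p₁ + (1−π)·p₀ = 0.653×0.61009 + 0.347×0.081081 = 0.42652.
Under exogeneity, PAF = [P(Y=1) − p₀] / P(Y=1).
PAF = (0.42652 − 0.081081) / 0.42652 ≈ 0.8099

PAF ≈ 0.810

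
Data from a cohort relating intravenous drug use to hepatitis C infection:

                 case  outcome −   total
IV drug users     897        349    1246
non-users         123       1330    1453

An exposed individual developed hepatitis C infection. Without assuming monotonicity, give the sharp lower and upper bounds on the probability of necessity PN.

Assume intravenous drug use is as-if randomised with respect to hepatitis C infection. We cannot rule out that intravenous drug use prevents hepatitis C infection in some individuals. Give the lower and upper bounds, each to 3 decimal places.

0.882 ≤ PN ≤ 1.000

p₁ = P(outcome | exposed) = 897/1246 = 0.7199
p₀ = P(outcome | unexposed) = 123/1453 = 0.084652
Under exogeneity alone the bounds on PN are max{0,(p₁−p₀)/p₁} ≤ PN ≤ min{1,(1−p₀)/p₁}.
  lower = (p₁ − p₀)/p₁ = 0.63525 / 0.7199 ≈ 0.8824
  upper = min{1, (1 − p₀)/p₁} = 0.91535 / 0.7199 ≈ 1.2715 → capped at 1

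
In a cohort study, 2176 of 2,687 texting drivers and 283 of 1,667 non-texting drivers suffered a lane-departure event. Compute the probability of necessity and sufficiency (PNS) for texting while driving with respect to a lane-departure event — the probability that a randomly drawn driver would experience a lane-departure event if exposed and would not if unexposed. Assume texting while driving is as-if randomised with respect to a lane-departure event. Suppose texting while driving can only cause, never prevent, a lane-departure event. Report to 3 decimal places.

p₁ = P(outcome | exposed) = 2176/2687 = 0.80983
p₀ = P(outcome | unexposed) = 283/1667 = 0.16977
Under exogeneity and monotonicity, PNS = p₁ − p₀.
PNS = 0.80983 − 0.16977 = 0.64006

PNS ≈ 0.640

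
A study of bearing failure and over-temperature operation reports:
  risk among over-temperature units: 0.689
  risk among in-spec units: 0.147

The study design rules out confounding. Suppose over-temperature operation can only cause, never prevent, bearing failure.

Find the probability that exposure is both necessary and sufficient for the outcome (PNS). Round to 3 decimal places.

Let p₁ = 0.689, p₀ = 0.147.
Under exogeneity and monotonicity, PNS = p₁ − p₀.
PNS = 0.689 − 0.147 = 0.542

PNS ≈ 0.542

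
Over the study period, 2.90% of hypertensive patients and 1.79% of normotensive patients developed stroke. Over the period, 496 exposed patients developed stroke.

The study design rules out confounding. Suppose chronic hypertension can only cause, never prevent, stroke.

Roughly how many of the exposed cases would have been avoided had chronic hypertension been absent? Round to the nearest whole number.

about 190 cases

p₁ = 0.029, p₀ = 0.0179.
PN = (p₁ − p₀)/p₁ = (0.029 − 0.0179) / 0.029 ≈ 0.38276.
Attributable cases ≈ PN × (exposed cases) = 0.38276 × 496 ≈ 189.85.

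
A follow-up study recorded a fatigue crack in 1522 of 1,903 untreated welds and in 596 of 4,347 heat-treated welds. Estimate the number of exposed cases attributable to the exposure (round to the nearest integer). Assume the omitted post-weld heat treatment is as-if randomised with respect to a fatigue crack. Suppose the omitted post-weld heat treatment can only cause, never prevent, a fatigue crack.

about 1261 cases

p₁ = P(outcome | exposed) = 1522/1903 = 0.79979
p₀ = P(outcome | unexposed) = 596/4347 = 0.13711
PN = (p₁ − p₀)/p₁ = (0.79979 − 0.13711) / 0.79979 ≈ 0.82857.
Attributable cases ≈ PN × (exposed cases) = 0.82857 × 1522 ≈ 1261.09.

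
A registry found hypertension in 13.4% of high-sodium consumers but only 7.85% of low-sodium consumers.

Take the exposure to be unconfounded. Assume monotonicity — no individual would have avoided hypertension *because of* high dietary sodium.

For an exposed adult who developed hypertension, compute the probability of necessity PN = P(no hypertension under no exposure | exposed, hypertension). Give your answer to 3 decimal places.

PN ≈ 0.414

p₁ = 0.134, p₀ = 0.0785.
Under exogeneity and monotonicity, PN = (p₁ − p₀) / p₁.
PN = (0.134 − 0.0785) / 0.134 = 0.0555 / 0.134 ≈ 0.4142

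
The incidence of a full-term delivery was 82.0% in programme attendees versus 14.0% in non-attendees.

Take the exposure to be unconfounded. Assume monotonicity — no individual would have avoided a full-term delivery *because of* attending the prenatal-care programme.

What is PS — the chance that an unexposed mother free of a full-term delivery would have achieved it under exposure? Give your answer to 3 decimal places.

PS ≈ 0.791

p₁ = 0.82, p₀ = 0.14.
Under exogeneity and monotonicity, PS = (p₁ − p₀) / (1 − p₀).
PS = (0.82 − 0.14) / (1 − 0.14) = 0.68 / 0.86 ≈ 0.7907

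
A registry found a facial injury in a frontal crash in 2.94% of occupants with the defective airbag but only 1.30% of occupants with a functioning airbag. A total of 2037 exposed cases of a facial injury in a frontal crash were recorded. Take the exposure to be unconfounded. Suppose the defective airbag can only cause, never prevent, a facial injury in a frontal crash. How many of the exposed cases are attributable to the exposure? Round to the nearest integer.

p₁ = 0.0294, p₀ = 0.013.
PN = (p₁ − p₀)/p₁ = (0.0294 − 0.013) / 0.0294 ≈ 0.55782.
Attributable cases ≈ PN × (exposed cases) = 0.55782 × 2037 ≈ 1136.29.

about 1136 cases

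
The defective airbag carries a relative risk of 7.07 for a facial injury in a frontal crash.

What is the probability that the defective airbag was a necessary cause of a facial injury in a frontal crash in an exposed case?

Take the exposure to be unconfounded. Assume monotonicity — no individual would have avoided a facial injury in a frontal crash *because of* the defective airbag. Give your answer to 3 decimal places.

Under exogeneity and monotonicity, PN = (RR − 1) / RR = 1 − 1/RR.
PN = (7.07 − 1) / 7.07 = 6.07 / 7.07 ≈ 0.8586

PN ≈ 0.859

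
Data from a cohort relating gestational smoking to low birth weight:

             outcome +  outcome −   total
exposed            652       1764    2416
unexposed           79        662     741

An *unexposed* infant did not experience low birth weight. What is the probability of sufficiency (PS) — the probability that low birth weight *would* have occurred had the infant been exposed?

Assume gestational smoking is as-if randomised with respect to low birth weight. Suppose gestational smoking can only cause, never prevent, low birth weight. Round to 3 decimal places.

p₁ = P(outcome | exposed) = 652/2416 = 0.26987
p₀ = P(outcome | unexposed) = 79/741 = 0.10661
Under exogeneity and monotonicity, PS = (p₁ − p₀) / (1 − p₀).
PS = (0.26987 − 0.10661) / (1 − 0.10661) = 0.16325 / 0.89339 ≈ 0.1827

PS ≈ 0.183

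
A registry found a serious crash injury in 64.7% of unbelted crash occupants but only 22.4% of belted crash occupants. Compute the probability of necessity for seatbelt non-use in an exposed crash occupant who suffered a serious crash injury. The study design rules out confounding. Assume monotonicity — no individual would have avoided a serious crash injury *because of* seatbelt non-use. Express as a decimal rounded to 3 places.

p₁ = 0.647, p₀ = 0.224.
Under exogeneity and monotonicity, PN = (p₁ − p₀) / p₁.
PN = (0.647 − 0.224) / 0.647 = 0.423 / 0.647 ≈ 0.6538

PN ≈ 0.654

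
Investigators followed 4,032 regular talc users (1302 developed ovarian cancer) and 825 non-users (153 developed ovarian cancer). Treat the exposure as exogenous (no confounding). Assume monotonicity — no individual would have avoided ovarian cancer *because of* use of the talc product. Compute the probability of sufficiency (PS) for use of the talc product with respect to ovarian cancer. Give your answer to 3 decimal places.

PS ≈ 0.169

p₁ = P(outcome | exposed) = 1302/4032 = 0.32292
p₀ = P(outcome | unexposed) = 153/825 = 0.18545
Under exogeneity and monotonicity, PS = (p₁ − p₀) / (1 − p₀).
PS = (0.32292 − 0.18545) / (1 − 0.18545) = 0.13746 / 0.81455 ≈ 0.1688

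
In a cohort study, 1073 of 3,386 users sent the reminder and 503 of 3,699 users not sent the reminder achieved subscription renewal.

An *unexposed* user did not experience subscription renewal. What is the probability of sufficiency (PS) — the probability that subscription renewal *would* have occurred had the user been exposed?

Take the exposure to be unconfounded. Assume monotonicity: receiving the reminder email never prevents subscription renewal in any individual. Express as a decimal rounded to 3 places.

p₁ = P(outcome | exposed) = 1073/3386 = 0.31689
p₀ = P(outcome | unexposed) = 503/3699 = 0.13598
Under exogeneity and monotonicity, PS = (p₁ − p₀) / (1 − p₀).
PS = (0.31689 − 0.13598) / (1 − 0.13598) = 0.18091 / 0.86402 ≈ 0.2094

PS ≈ 0.209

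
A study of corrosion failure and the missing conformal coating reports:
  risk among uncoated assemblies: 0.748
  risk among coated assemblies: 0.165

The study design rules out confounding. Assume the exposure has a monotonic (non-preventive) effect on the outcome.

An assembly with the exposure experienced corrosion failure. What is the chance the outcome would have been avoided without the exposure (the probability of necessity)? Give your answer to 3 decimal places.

PN ≈ 0.779

Let p₁ = 0.748, p₀ = 0.165.
Under exogeneity and monotonicity, PN = (p₁ − p₀) / p₁.
PN = (0.748 − 0.165) / 0.748 = 0.583 / 0.748 ≈ 0.7794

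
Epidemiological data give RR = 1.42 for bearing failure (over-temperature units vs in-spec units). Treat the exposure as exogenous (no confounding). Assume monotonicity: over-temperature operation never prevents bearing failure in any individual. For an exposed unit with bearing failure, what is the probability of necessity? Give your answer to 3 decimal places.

Under exogeneity and monotonicity, PN = (RR − 1) / RR = 1 − 1/RR.
PN = (1.42 − 1) / 1.42 = 0.42 / 1.42 ≈ 0.2958

PN ≈ 0.296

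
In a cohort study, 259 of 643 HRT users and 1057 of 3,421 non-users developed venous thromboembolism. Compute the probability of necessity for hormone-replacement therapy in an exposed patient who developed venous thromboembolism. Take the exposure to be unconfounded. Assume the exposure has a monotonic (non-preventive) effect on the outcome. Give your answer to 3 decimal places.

p₁ = P(outcome | exposed) = 259/643 = 0.4028
p₀ = P(outcome | unexposed) = 1057/3421 = 0.30897
Under exogeneity and monotonicity, PN = (p₁ − p₀) / p₁.
PN = (0.4028 − 0.30897) / 0.4028 = 0.093825 / 0.4028 ≈ 0.2329

PN ≈ 0.233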